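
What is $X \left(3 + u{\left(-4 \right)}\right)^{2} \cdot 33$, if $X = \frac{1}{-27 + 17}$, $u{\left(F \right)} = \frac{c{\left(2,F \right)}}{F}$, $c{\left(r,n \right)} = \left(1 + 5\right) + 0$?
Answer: $- \frac{297}{40} \approx -7.425$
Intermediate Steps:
$c{\left(r,n \right)} = 6$ ($c{\left(r,n \right)} = 6 + 0 = 6$)
$u{\left(F \right)} = \frac{6}{F}$
$X = - \frac{1}{10}$ ($X = \frac{1}{-10} = - \frac{1}{10} \approx -0.1$)
$X \left(3 + u{\left(-4 \right)}\right)^{2} \cdot 33 = - \frac{\left(3 + \frac{6}{-4}\right)^{2}}{10} \cdot 33 = - \frac{\left(3 + 6 \left(- \frac{1}{4}\right)\right)^{2}}{10} \cdot 33 = - \frac{\left(3 - \frac{3}{2}\right)^{2}}{10} \cdot 33 = - \frac{\left(\frac{3}{2}\right)^{2}}{10} \cdot 33 = \left(- \frac{1}{10}\right) \frac{9}{4} \cdot 33 = \left(- \frac{9}{40}\right) 33 = - \frac{297}{40}$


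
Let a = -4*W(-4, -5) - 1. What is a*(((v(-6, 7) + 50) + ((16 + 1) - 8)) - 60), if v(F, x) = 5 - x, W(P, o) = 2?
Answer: 27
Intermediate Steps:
a = -9 (a = -4*2 - 1 = -8 - 1 = -9)
a*(((v(-6, 7) + 50) + ((16 + 1) - 8)) - 60) = -9*((((5 - 1*7) + 50) + ((16 + 1) - 8)) - 60) = -9*((((5 - 7) + 50) + (17 - 8)) - 60) = -9*(((-2 + 50) + 9) - 60) = -9*((48 + 9) - 60) = -9*(57 - 60) = -9*(-3) = 27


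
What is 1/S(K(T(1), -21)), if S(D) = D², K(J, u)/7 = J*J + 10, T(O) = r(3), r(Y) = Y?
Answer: 1/17689 ≈ 5.6532e-5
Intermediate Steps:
T(O) = 3
K(J, u) = 70 + 7*J² (K(J, u) = 7*(J*J + 10) = 7*(J² + 10) = 7*(10 + J²) = 70 + 7*J²)
1/S(K(T(1), -21)) = 1/((70 + 7*3²)²) = 1/((70 + 7*9)²) = 1/((70 + 63)²) = 1/(133²) = 1/17689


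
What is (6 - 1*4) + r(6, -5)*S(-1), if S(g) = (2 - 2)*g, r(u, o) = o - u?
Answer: 2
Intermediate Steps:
S(g) = 0 (S(g) = 0*g = 0)
(6 - 1*4) + r(6, -5)*S(-1) = (6 - 1*4) + (-5 - 1*6)*0 = (6 - 4) + (-5 - 6)*0 = 2 - 11*0 = 2 + 0 = 2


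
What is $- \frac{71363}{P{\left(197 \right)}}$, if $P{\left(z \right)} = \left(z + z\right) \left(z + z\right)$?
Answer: $- \frac{71363}{155236} \approx -0.45971$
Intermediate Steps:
$P{\left(z \right)} = 4 z^{2}$ ($P{\left(z \right)} = 2 z 2 z = 4 z^{2}$)
$- \frac{71363}{P{\left(197 \right)}} = - \frac{71363}{4 \cdot 197^{2}} = - \frac{71363}{4 \cdot 38809} = - \frac{71363}{155236}$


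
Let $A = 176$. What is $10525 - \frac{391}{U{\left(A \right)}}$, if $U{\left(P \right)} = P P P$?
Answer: $\frac{57379942009}{5451776} \approx 10525.0$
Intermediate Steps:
$U{\left(P \right)} = P^{3}$ ($U{\left(P \right)} = P^{2} P = P^{3}$)
$10525 - \frac{391}{U{\left(A \right)}} = 10525 - \frac{391}{176^{3}} = 10525 - \frac{391}{5451776} = \frac{57379942009}{5451776}$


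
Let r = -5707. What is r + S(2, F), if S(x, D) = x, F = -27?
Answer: -5705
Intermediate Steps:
r + S(2, F) = -5707 + 2 = -5705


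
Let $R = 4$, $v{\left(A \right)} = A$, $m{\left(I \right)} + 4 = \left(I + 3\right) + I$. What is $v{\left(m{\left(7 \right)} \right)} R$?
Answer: $52$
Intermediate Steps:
$m{\left(I \right)} = -1 + 2 I$ ($m{\left(I \right)} = -4 + \left(\left(I + 3\right) + I\right) = -4 + \left(\left(3 + I\right) + I\right) = -4 + \left(3 + 2 I\right) = -1 + 2 I$)
$v{\left(m{\left(7 \right)} \right)} R = \left(-1 + 2 \cdot 7\right) 4 = \left(-1 + 14\right) 4 = 13 \cdot 4 = 52$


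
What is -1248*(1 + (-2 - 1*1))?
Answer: 2496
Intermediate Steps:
-1248*(1 + (-2 - 1*1)) = -1248*(1 + (-2 - 1)) = -1248*(1 - 3) = -1248*(-2) = -312*(-8) = 2496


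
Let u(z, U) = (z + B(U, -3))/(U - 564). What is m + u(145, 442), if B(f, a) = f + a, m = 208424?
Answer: 12713572/61 ≈ 2.0842e+5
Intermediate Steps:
B(f, a) = a + f
u(z, U) = (-3 + U + z)/(-564 + U) (u(z, U) = (z + (-3 + U))/(U - 564) = (-3 + U + z)/(-564 + U))
m + u(145, 442) = 208424 + (-3 + 442 + 145)/(-564 + 442) = 208424 + 584/(-122) = 208424 - 1/122*584 = 208424 - 292/61 = 12713572/61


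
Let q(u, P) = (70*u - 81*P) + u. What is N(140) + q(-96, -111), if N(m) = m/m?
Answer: 2176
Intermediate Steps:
q(u, P) = -81*P + 71*u (q(u, P) = (-81*P + 70*u) + u = -81*P + 71*u)
N(m) = 1
N(140) + q(-96, -111) = 1 + (-81*(-111) + 71*(-96)) = 1 + (8991 - 6816) = 1 + 2175 = 2176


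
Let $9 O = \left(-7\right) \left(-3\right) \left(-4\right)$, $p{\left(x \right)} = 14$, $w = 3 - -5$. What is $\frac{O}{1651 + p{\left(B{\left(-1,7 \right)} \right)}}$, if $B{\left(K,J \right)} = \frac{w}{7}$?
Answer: $- \frac{28}{4995} \approx -0.0056056$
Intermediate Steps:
$w = 8$ ($w = 3 + 5 = 8$)
$B{\left(K,J \right)} = \frac{8}{7}$
$O = - \frac{28}{3}$ ($O = \frac{\left(-7\right) \left(-3\right) \left(-4\right)}{9} = \frac{21 \left(-4\right)}{9} = \frac{1}{9} \left(-84\right) = - \frac{28}{3} \approx -9.3333$)
$\frac{O}{1651 + p{\left(B{\left(-1,7 \right)} \right)}} = - \frac{28}{3 \left(1651 + 14\right)} = - \frac{28}{3 \cdot 1665} = \left(- \frac{28}{3}\right) \frac{1}{1665} = - \frac{28}{4995}$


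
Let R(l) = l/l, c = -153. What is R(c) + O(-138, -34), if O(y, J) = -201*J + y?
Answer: 6697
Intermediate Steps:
O(y, J) = y - 201*J
R(l) = 1
R(c) + O(-138, -34) = 1 + (-138 - 201*(-34)) = 1 + (-138 + 6834) = 1 + 6696 = 6697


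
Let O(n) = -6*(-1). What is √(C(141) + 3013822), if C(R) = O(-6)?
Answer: 2*√753457 ≈ 1736.0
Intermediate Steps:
O(n) = 6
C(R) = 6
√(C(141) + 3013822) = √(6 + 3013822) = √3013828 = 2*√753457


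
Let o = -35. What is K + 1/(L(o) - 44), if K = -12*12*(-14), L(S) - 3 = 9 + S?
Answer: 135071/67 ≈ 2016.0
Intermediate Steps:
L(S) = 12 + S (L(S) = 3 + (9 + S) = 12 + S)
K = 2016 (K = -144*(-14) = 2016)
K + 1/(L(o) - 44) = 2016 + 1/((12 - 35) - 44) = 2016 + 1/(-23 - 44) = 2016 + 1/(-67) = 2016 - 1/67 = 135071/67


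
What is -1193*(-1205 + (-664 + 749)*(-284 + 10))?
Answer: 29222535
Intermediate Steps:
-1193*(-1205 + (-664 + 749)*(-284 + 10)) = -1193*(-1205 + 85*(-274)) = -1193*(-1205 - 23290) = -1193*(-24495) = 29222535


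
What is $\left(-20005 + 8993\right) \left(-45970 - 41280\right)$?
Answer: $960797000$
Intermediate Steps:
$\left(-20005 + 8993\right) \left(-45970 - 41280\right) = \left(-11012\right) \left(-87250\right) = 960797000$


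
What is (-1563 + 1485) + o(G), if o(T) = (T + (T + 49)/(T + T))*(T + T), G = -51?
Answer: 5122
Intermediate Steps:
o(T) = 2*T*(T + (49 + T)/(2*T)) (o(T) = (T + (49 + T)/((2*T)))*(2*T) = (T + (49 + T)*(1/(2*T)))*(2*T) = (T + (49 + T)/(2*T))*(2*T) = 2*T*(T + (49 + T)/(2*T)))
(-1563 + 1485) + o(G) = (-1563 + 1485) + (49 - 51 + 2*(-51)²) = -78 + (49 - 51 + 2*2601) = -78 + (49 - 51 + 5202) = -78 + 5200 = 5122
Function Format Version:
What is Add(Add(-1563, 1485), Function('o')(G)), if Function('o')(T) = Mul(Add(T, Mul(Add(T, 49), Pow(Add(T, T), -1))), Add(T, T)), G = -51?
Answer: 5122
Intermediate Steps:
Function('o')(T) = Mul(2, T, Add(T, Mul(Rational(1, 2), Pow(T, -1), Add(49, T)))) (Function('o')(T) = Mul(Add(T, Mul(Add(49, T), Pow(Mul(2, T), -1))), Mul(2, T)) = Mul(Add(T, Mul(Add(49, T), Mul(Rational(1, 2), Pow(T, -1)))), Mul(2, T)) = Mul(Add(T, Mul(Rational(1, 2), Pow(T, -1), Add(49, T))), Mul(2, T)) = Mul(2, T, Add(T, Mul(Rational(1, 2), Pow(T, -1), Add(49, T)))))
Add(Add(-1563, 1485), Function('o')(G)) = Add(Add(-1563, 1485), Add(49, -51, Mul(2, Pow(-51, 2)))) = Add(-78, Add(49, -51, Mul(2, 2601))) = Add(-78, Add(49, -51, 5202)) = Add(-78, 5200) = 5122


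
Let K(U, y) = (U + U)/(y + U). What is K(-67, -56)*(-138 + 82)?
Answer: -7504/123 ≈ -61.008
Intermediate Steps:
K(U, y) = 2*U/(U + y) (K(U, y) = (2*U)/(U + y) = 2*U/(U + y))
K(-67, -56)*(-138 + 82) = (2*(-67)/(-67 - 56))*(-138 + 82) = (2*(-67)/(-123))*(-56) = (2*(-67)*(-1/123))*(-56) = (134/123)*(-56) = -7504/123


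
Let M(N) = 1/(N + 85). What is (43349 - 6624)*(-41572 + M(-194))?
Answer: -166413792025/109 ≈ -1.5267e+9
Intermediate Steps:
M(N) = 1/(85 + N)
(43349 - 6624)*(-41572 + M(-194)) = (43349 - 6624)*(-41572 + 1/(85 - 194)) = 36725*(-41572 + 1/(-109)) = 36725*(-41572 - 1/109) = 36725*(-4531349/109) = -166413792025/109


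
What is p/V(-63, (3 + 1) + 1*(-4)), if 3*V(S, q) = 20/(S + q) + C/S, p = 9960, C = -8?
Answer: -156870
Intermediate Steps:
V(S, q) = -8/(3*S) + 20/(3*(S + q)) (V(S, q) = (20/(S + q) - 8/S)/3 = (-8/S + 20/(S + q))/3 = -8/(3*S) + 20/(3*(S + q)))
p/V(-63, (3 + 1) + 1*(-4)) = 9960/(((4/3)*(-2*((3 + 1) + 1*(-4)) + 3*(-63))/(-63*(-63 + ((3 + 1) + 1*(-4)))))) = 9960/(((4/3)*(-1/63)*(-2*(4 - 4) - 189)/(-63 + (4 - 4)))) = 9960/(((4/3)*(-1/63)*(-2*0 - 189)/(-63 + 0))) = 9960/(((4/3)*(-1/63)*(0 - 189)/(-63))) = 9960/(((4/3)*(-1/63)*(-1/63)*(-189))) = 9960/(-4/63) = 9960*(-63/4) = -156870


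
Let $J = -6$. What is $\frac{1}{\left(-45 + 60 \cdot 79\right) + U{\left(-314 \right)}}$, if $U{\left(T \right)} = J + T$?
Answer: $\frac{1}{4375} \approx 0.00022857$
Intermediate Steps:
$U{\left(T \right)} = -6 + T$
$\frac{1}{\left(-45 + 60 \cdot 79\right) + U{\left(-314 \right)}} = \frac{1}{\left(-45 + 60 \cdot 79\right) - 320} = \frac{1}{\left(-45 + 4740\right) - 320} = \frac{1}{4695 - 320} = \frac{1}{4375}$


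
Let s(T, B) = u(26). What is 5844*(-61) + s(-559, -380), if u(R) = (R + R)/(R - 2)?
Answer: -2138891/6 ≈ -3.5648e+5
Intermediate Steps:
u(R) = 2*R/(-2 + R) (u(R) = (2*R)/(-2 + R) = 2*R/(-2 + R))
s(T, B) = 13/6 (s(T, B) = 2*26/(-2 + 26) = 2*26/24 = 2*26*(1/24) = 13/6)
5844*(-61) + s(-559, -380) = 5844*(-61) + 13/6 = -356484 + 13/6 = -2138891/6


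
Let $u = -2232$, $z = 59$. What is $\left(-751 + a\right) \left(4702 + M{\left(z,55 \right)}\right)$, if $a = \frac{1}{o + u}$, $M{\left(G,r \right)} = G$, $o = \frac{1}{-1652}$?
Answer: $- \frac{13183864432587}{3687265} \approx -3.5755 \cdot 10^{6}$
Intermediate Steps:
$o = - \frac{1}{1652} \approx -0.00060533$
$a = - \frac{1652}{3687265}$ ($a = \frac{1}{- \frac{1}{1652} - 2232} = \frac{1}{- \frac{3687265}{1652}} = - \frac{1652}{3687265} \approx -0.00044803$)
$\left(-751 + a\right) \left(4702 + M{\left(z,55 \right)}\right) = \left(-751 - \frac{1652}{3687265}\right) \left(4702 + 59\right) = \left(- \frac{2769137667}{3687265}\right) 4761 = - \frac{13183864432587}{3687265}$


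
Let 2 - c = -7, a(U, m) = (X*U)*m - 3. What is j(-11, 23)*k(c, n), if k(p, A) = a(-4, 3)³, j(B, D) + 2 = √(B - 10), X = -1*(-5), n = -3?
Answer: 500094 - 250047*I*√21 ≈ 5.0009e+5 - 1.1459e+6*I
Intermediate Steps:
X = 5
a(U, m) = -3 + 5*U*m (a(U, m) = (5*U)*m - 3 = 5*U*m - 3 = -3 + 5*U*m)
c = 9 (c = 2 - 1*(-7) = 2 + 7 = 9)
j(B, D) = -2 + √(-10 + B) (j(B, D) = -2 + √(B - 10) = -2 + √(-10 + B))
k(p, A) = -250047 (k(p, A) = (-3 + 5*(-4)*3)³ = (-3 - 60)³ = (-63)³ = -250047)
j(-11, 23)*k(c, n) = (-2 + √(-10 - 11))*(-250047) = (-2 + √(-21))*(-250047) = (-2 + I*√21)*(-250047) = 500094 - 250047*I*√21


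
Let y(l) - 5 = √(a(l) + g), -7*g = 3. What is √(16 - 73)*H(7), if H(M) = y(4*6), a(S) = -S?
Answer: -57*√21/7 + 5*I*√57 ≈ -37.315 + 37.749*I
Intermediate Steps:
g = -3/7 (g = -⅐*3 = -3/7 ≈ -0.42857)
y(l) = 5 + √(-3/7 - l) (y(l) = 5 + √(-l - 3/7) = 5 + √(-3/7 - l))
H(M) = 5 + 3*I*√133/7 (H(M) = 5 + √(-21 - 196*6)/7 = 5 + √(-21 - 49*24)/7 = 5 + √(-21 - 1176)/7 = 5 + √(-1197)/7 = 5 + (3*I*√133)/7 = 5 + 3*I*√133/7)
√(16 - 73)*H(7) = √(16 - 73)*(5 + 3*I*√133/7) = √(-57)*(5 + 3*I*√133/7) = (I*√57)*(5 + 3*I*√133/7) = I*√57*(5 + 3*I*√133/7)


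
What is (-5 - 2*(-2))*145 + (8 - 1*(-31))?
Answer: -106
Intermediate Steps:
(-5 - 2*(-2))*145 + (8 - 1*(-31)) = (-5 + 4)*145 + (8 + 31) = -1*145 + 39 = -145 + 39 = -106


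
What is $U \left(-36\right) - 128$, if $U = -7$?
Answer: $124$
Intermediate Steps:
$U \left(-36\right) - 128 = \left(-7\right) \left(-36\right) - 128 = 252 - 128 = 124$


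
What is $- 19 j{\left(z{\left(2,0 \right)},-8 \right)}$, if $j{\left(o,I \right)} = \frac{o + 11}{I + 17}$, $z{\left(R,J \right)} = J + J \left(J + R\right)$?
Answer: $- \frac{209}{9} \approx -23.222$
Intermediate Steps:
$j{\left(o,I \right)} = \frac{11 + o}{17 + I}$
$- 19 j{\left(z{\left(2,0 \right)},-8 \right)} = - 19 \frac{11 + 0 \left(1 + 0 + 2\right)}{17 - 8} = - 19 \frac{11 + 0 \cdot 3}{9} = - 19 \frac{11 + 0}{9} = - 19 \cdot \frac{1}{9} \cdot 11 = \left(-19\right) \frac{11}{9} = - \frac{209}{9}$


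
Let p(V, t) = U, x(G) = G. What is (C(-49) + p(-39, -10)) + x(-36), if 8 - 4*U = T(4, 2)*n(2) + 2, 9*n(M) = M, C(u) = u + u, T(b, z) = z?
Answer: -2387/18 ≈ -132.61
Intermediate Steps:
C(u) = 2*u
n(M) = M/9
U = 25/18 (U = 2 - (2*((⅑)*2) + 2)/4 = 2 - (2*(2/9) + 2)/4 = 2 - (4/9 + 2)/4 = 2 - ¼*22/9 = 2 - 11/18 = 25/18 ≈ 1.3889)
p(V, t) = 25/18
(C(-49) + p(-39, -10)) + x(-36) = (2*(-49) + 25/18) - 36 = (-98 + 25/18) - 36 = -1739/18 - 36 = -2387/18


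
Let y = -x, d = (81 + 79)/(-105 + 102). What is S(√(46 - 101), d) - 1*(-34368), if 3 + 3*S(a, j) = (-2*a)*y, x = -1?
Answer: 34367 - 2*I*√55/3 ≈ 34367.0 - 4.9441*I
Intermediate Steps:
d = -160/3 (d = 160/(-3) = 160*(-⅓) = -160/3 ≈ -53.333)
y = 1 (y = -1*(-1) = 1)
S(a, j) = -1 - 2*a/3 (S(a, j) = -1 + (-2*a*1)/3 = -1 + (-2*a)/3 = -1 - 2*a/3)
S(√(46 - 101), d) - 1*(-34368) = (-1 - 2*√(46 - 101)/3) - 1*(-34368) = (-1 - 2*I*√55/3) + 34368 = 34367 - 2*I*√55/3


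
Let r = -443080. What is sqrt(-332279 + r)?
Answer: 141*I*sqrt(39) ≈ 880.54*I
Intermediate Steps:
sqrt(-332279 + r) = sqrt(-332279 - 443080) = sqrt(-775359) = 141*I*sqrt(39)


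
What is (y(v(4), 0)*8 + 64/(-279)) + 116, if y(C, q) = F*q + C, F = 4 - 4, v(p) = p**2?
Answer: 68012/279 ≈ 243.77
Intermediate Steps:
F = 0
y(C, q) = C (y(C, q) = 0*q + C = 0 + C = C)
(y(v(4), 0)*8 + 64/(-279)) + 116 = (4**2*8 + 64/(-279)) + 116 = (16*8 + 64*(-1/279)) + 116 = (128 - 64/279) + 116 = 35648/279 + 116 = 68012/279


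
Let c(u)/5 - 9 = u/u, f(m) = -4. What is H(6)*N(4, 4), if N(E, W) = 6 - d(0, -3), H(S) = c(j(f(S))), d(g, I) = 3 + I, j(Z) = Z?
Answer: 300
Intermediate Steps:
c(u) = 50 (c(u) = 45 + 5*(u/u) = 45 + 5*1 = 45 + 5 = 50)
H(S) = 50
N(E, W) = 6 (N(E, W) = 6 - (3 - 3) = 6 - 1*0 = 6 + 0 = 6)
H(6)*N(4, 4) = 50*6 = 300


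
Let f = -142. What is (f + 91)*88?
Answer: -4488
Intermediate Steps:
(f + 91)*88 = (-142 + 91)*88 = -51*88 = -4488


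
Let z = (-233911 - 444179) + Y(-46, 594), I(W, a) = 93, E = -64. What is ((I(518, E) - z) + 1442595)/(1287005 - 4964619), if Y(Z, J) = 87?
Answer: -2120691/3677614 ≈ -0.57665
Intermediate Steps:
z = -678003 (z = (-233911 - 444179) + 87 = -678090 + 87 = -678003)
((I(518, E) - z) + 1442595)/(1287005 - 4964619) = ((93 - 1*(-678003)) + 1442595)/(1287005 - 4964619) = ((93 + 678003) + 1442595)/(-3677614) = (678096 + 1442595)*(-1/3677614) = 2120691*(-1/3677614) = -2120691/3677614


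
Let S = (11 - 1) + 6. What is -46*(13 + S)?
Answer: -1334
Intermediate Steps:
S = 16 (S = 10 + 6 = 16)
-46*(13 + S) = -46*(13 + 16) = -46*29 = -1334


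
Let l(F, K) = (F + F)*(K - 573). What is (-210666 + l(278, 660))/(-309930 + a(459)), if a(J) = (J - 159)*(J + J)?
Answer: 27049/5755 ≈ 4.7001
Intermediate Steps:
a(J) = 2*J*(-159 + J) (a(J) = (-159 + J)*(2*J) = 2*J*(-159 + J))
l(F, K) = 2*F*(-573 + K) (l(F, K) = (2*F)*(-573 + K) = 2*F*(-573 + K))
(-210666 + l(278, 660))/(-309930 + a(459)) = (-210666 + 2*278*(-573 + 660))/(-309930 + 2*459*(-159 + 459)) = (-210666 + 2*278*87)/(-309930 + 2*459*300) = (-210666 + 48372)/(-309930 + 275400) = -162294/(-34530) = -162294*(-1/34530) = 27049/5755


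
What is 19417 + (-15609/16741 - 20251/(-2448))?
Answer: 796047683815/40981968 ≈ 19424.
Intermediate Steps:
19417 + (-15609/16741 - 20251/(-2448)) = 19417 + (-15609*1/16741 - 20251*(-1/2448)) = 19417 + (-15609/16741 + 20251/2448) = 19417 + 300811159/40981968 = 796047683815/40981968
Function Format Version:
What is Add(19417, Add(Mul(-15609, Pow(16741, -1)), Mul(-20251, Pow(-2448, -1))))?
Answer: Rational(796047683815, 40981968) ≈ 19424.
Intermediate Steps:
Add(19417, Add(Mul(-15609, Pow(16741, -1)), Mul(-20251, Pow(-2448, -1)))) = Add(19417, Add(Mul(-15609, Rational(1, 16741)), Mul(-20251, Rational(-1, 2448)))) = Add(19417, Add(Rational(-15609, 16741), Rational(20251, 2448))) = Add(19417, Rational(300811159, 40981968)) = Rational(796047683815, 40981968)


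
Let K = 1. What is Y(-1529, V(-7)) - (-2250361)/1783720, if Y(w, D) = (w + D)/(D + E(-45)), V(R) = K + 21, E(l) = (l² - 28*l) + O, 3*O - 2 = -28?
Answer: 568124959/705996376 ≈ 0.80471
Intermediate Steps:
O = -26/3 (O = ⅔ + (⅓)*(-28) = ⅔ - 28/3 = -26/3 ≈ -8.6667)
E(l) = -26/3 + l² - 28*l (E(l) = (l² - 28*l) - 26/3 = -26/3 + l² - 28*l)
V(R) = 22 (V(R) = 1 + 21 = 22)
Y(w, D) = (D + w)/(9829/3 + D) (Y(w, D) = (w + D)/(D + (-26/3 + (-45)² - 28*(-45))) = (D + w)/(D + (-26/3 + 2025 + 1260)) = (D + w)/(D + 9829/3) = (D + w)/(9829/3 + D))
Y(-1529, V(-7)) - (-2250361)/1783720 = 3*(22 - 1529)/(9829 + 3*22) - (-2250361)/1783720 = 3*(-1507)/(9829 + 66) - (-2250361)/1783720 = 3*(-1507)/9895 - 1*(-2250361/1783720) = 3*(1/9895)*(-1507) + 2250361/1783720 = -4521/9895 + 2250361/1783720 = 568124959/705996376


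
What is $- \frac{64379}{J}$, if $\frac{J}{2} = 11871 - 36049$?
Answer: $\frac{9197}{6908} \approx 1.3314$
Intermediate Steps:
$J = -48356$ ($J = 2 \left(11871 - 36049\right) = 2 \left(-24178\right) = -48356$)
$- \frac{64379}{J} = - \frac{64379}{-48356} = \left(-64379\right) \left(- \frac{1}{48356}\right) = \frac{9197}{6908}$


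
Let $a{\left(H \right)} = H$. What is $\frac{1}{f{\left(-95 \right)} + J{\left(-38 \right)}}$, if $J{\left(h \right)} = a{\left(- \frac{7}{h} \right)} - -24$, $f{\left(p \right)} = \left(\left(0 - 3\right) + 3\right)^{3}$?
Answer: $\frac{38}{919} \approx 0.041349$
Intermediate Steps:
$f{\left(p \right)} = 0$ ($f{\left(p \right)} = \left(-3 + 3\right)^{3} = 0^{3} = 0$)
$J{\left(h \right)} = 24 - \frac{7}{h}$ ($J{\left(h \right)} = - \frac{7}{h} - -24 = - \frac{7}{h} + 24 = 24 - \frac{7}{h}$)
$\frac{1}{f{\left(-95 \right)} + J{\left(-38 \right)}} = \frac{1}{0 + \left(24 - \frac{7}{-38}\right)} = \frac{1}{0 + \left(24 - - \frac{7}{38}\right)} = \frac{1}{0 + \left(24 + \frac{7}{38}\right)} = \frac{1}{0 + \frac{919}{38}} = \frac{1}{\frac{919}{38}} = \frac{38}{919}$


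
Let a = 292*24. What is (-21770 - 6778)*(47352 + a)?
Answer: -1551869280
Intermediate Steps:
a = 7008
(-21770 - 6778)*(47352 + a) = (-21770 - 6778)*(47352 + 7008) = -28548*54360 = -1551869280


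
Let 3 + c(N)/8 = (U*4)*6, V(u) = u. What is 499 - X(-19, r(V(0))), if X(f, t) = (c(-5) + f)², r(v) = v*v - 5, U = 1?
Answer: -21702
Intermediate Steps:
c(N) = 168 (c(N) = -24 + 8*((1*4)*6) = -24 + 8*(4*6) = -24 + 8*24 = -24 + 192 = 168)
r(v) = -5 + v² (r(v) = v² - 5 = -5 + v²)
X(f, t) = (168 + f)²
499 - X(-19, r(V(0))) = 499 - (168 - 19)² = 499 - 1*149² = 499 - 1*22201 = 499 - 22201 = -21702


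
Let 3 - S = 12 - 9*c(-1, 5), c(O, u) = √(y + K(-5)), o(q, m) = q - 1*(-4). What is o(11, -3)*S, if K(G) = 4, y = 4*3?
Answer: 405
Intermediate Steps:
y = 12
o(q, m) = 4 + q (o(q, m) = q + 4 = 4 + q)
c(O, u) = 4 (c(O, u) = √(12 + 4) = √16 = 4)
S = 27 (S = 3 - (12 - 9*4) = 3 - (12 - 36) = 3 - 1*(-24) = 3 + 24 = 27)
o(11, -3)*S = (4 + 11)*27 = 15*27 = 405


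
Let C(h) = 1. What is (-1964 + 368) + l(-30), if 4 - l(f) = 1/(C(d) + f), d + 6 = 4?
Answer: -46167/29 ≈ -1592.0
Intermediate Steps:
d = -2 (d = -6 + 4 = -2)
l(f) = 4 - 1/(1 + f)
(-1964 + 368) + l(-30) = (-1964 + 368) + (3 + 4*(-30))/(1 - 30) = -1596 + (3 - 120)/(-29) = -1596 - 1/29*(-117) = -1596 + 117/29 = -46167/29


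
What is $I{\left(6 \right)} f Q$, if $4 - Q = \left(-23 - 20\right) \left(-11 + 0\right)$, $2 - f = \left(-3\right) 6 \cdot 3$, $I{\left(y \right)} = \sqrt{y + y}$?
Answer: $- 52528 \sqrt{3} \approx -90981.0$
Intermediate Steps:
$I{\left(y \right)} = \sqrt{2} \sqrt{y}$ ($I{\left(y \right)} = \sqrt{2 y} = \sqrt{2} \sqrt{y}$)
$f = 56$ ($f = 2 - \left(-3\right) 6 \cdot 3 = 2 - \left(-18\right) 3 = 2 - -54 = 2 + 54 = 56$)
$Q = -469$ ($Q = 4 - \left(-23 - 20\right) \left(-11 + 0\right) = 4 - \left(-43\right) \left(-11\right) = 4 - 473 = -469$)
$I{\left(6 \right)} f Q = \sqrt{2} \sqrt{6} \cdot 56 \left(-469\right) = 2 \sqrt{3} \cdot 56 \left(-469\right) = 112 \sqrt{3} \left(-469\right) = - 52528 \sqrt{3}$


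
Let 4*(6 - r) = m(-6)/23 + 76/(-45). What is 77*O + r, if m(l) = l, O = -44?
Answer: -6999731/2070 ≈ -3381.5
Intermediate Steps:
r = 13429/2070 (r = 6 - (-6/23 + 76/(-45))/4 = 6 - (-6*1/23 + 76*(-1/45))/4 = 6 - (-6/23 - 76/45)/4 = 6 - 1/4*(-2018/1035) = 6 + 1009/2070 = 13429/2070 ≈ 6.4874)
77*O + r = 77*(-44) + 13429/2070 = -3388 + 13429/2070 = -6999731/2070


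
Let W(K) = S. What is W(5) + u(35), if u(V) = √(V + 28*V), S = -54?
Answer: -54 + √1015 ≈ -22.141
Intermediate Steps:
W(K) = -54
u(V) = √29*√V (u(V) = √(29*V) = √29*√V)
W(5) + u(35) = -54 + √29*√35 = -54 + √1015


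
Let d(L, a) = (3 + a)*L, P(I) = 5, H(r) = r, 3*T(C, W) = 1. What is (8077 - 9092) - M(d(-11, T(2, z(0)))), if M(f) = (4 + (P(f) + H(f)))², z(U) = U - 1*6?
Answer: -16024/9 ≈ -1780.4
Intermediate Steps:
z(U) = -6 + U (z(U) = U - 6 = -6 + U)
T(C, W) = ⅓ (T(C, W) = (⅓)*1 = ⅓)
d(L, a) = L*(3 + a)
M(f) = (9 + f)² (M(f) = (4 + (5 + f))² = (9 + f)²)
(8077 - 9092) - M(d(-11, T(2, z(0)))) = (8077 - 9092) - (9 - 11*(3 + ⅓))² = -1015 - (9 - 11*10/3)² = -1015 - (9 - 110/3)² = -1015 - (-83/3)² = -1015 - 1*6889/9 = -1015 - 6889/9 = -16024/9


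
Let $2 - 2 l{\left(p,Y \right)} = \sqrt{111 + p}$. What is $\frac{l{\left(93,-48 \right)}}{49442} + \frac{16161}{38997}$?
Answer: $\frac{266357053}{642696558} - \frac{\sqrt{51}}{49442} \approx 0.41429$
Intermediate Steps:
$l{\left(p,Y \right)} = 1 - \frac{\sqrt{111 + p}}{2}$
$\frac{l{\left(93,-48 \right)}}{49442} + \frac{16161}{38997} = \frac{1 - \frac{\sqrt{111 + 93}}{2}}{49442} + \frac{16161}{38997} = \left(1 - \frac{\sqrt{204}}{2}\right) \frac{1}{49442} + 16161 \cdot \frac{1}{38997} = \left(1 - \frac{2 \sqrt{51}}{2}\right) \frac{1}{49442} + \frac{5387}{12999} = \left(1 - \sqrt{51}\right) \frac{1}{49442} + \frac{5387}{12999} = \left(\frac{1}{49442} - \frac{\sqrt{51}}{49442}\right) + \frac{5387}{12999} = \frac{266357053}{642696558} - \frac{\sqrt{51}}{49442}$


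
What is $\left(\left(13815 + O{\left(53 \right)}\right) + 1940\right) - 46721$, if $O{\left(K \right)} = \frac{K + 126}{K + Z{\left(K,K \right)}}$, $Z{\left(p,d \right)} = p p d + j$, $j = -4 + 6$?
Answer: $- \frac{4611828133}{148932} \approx -30966.0$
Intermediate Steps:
$j = 2$
$Z{\left(p,d \right)} = 2 + d p^{2}$ ($Z{\left(p,d \right)} = p p d + 2 = p^{2} d + 2 = d p^{2} + 2 = 2 + d p^{2}$)
$O{\left(K \right)} = \frac{126 + K}{2 + K + K^{3}}$ ($O{\left(K \right)} = \frac{K + 126}{K + \left(2 + K K^{2}\right)} = \frac{126 + K}{K + \left(2 + K^{3}\right)} = \frac{126 + K}{2 + K + K^{3}}$)
$\left(\left(13815 + O{\left(53 \right)}\right) + 1940\right) - 46721 = \left(\left(13815 + \frac{126 + 53}{2 + 53 + 53^{3}}\right) + 1940\right) - 46721 = \left(\left(13815 + \frac{1}{2 + 53 + 148877} \cdot 179\right) + 1940\right) - 46721 = \left(\left(13815 + \frac{1}{148932} \cdot 179\right) + 1940\right) - 46721 = \left(\left(13815 + \frac{179}{148932}\right) + 1940\right) - 46721 = \left(\frac{2057495759}{148932} + 1940\right) - 46721 = \frac{2346423839}{148932} - 46721 = - \frac{4611828133}{148932}$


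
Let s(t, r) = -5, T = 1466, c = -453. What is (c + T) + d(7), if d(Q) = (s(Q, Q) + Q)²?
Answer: 1017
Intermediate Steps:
d(Q) = (-5 + Q)²
(c + T) + d(7) = (-453 + 1466) + (-5 + 7)² = 1013 + 2² = 1013 + 4 = 1017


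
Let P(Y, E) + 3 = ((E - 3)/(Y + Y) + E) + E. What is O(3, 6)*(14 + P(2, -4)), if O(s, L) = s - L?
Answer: -15/4 ≈ -3.7500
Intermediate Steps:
P(Y, E) = -3 + 2*E + (-3 + E)/(2*Y) (P(Y, E) = -3 + (((E - 3)/(Y + Y) + E) + E) = -3 + (((-3 + E)/((2*Y)) + E) + E) = -3 + (((-3 + E)*(1/(2*Y)) + E) + E) = -3 + (((-3 + E)/(2*Y) + E) + E) = -3 + ((E + (-3 + E)/(2*Y)) + E) = -3 + (2*E + (-3 + E)/(2*Y)) = -3 + 2*E + (-3 + E)/(2*Y))
O(3, 6)*(14 + P(2, -4)) = (3 - 1*6)*(14 + (½)*(-3 - 4 + 2*2*(-3 + 2*(-4)))/2) = (3 - 6)*(14 + (½)*(½)*(-3 - 4 + 2*2*(-3 - 8))) = -3*(14 + (½)*(½)*(-3 - 4 + 2*2*(-11))) = -3*(14 + (½)*(½)*(-3 - 4 - 44)) = -3*(14 + (½)*(½)*(-51)) = -3*(14 - 51/4) = -3*5/4 = -15/4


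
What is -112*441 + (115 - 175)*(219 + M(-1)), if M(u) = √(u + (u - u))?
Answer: -62532 - 60*I ≈ -62532.0 - 60.0*I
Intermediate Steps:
M(u) = √u (M(u) = √(u + 0) = √u)
-112*441 + (115 - 175)*(219 + M(-1)) = -112*441 + (115 - 175)*(219 + √(-1)) = -49392 - 60*(219 + I) = -49392 + (-13140 - 60*I) = -62532 - 60*I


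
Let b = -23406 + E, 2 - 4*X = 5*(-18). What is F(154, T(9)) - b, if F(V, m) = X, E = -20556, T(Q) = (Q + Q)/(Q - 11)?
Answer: 43985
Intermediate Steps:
T(Q) = 2*Q/(-11 + Q) (T(Q) = (2*Q)/(-11 + Q) = 2*Q/(-11 + Q))
X = 23 (X = 1/2 - 5*(-18)/4 = 1/2 - 1/4*(-90) = 1/2 + 45/2 = 23)
F(V, m) = 23
b = -43962 (b = -23406 - 20556 = -43962)
F(154, T(9)) - b = 23 - 1*(-43962) = 23 + 43962 = 43985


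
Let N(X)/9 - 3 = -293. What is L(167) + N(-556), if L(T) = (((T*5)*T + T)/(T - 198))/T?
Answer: -81746/31 ≈ -2637.0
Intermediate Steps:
N(X) = -2610 (N(X) = 27 + 9*(-293) = 27 - 2637 = -2610)
L(T) = (T + 5*T²)/(T*(-198 + T)) (L(T) = (((5*T)*T + T)/(-198 + T))/T = ((5*T² + T)/(-198 + T))/T = ((T + 5*T²)/(-198 + T))/T = (T + 5*T²)/(T*(-198 + T)))
L(167) + N(-556) = (1 + 5*167)/(-198 + 167) - 2610 = (1 + 835)/(-31) - 2610 = -1/31*836 - 2610 = -836/31 - 2610 = -81746/31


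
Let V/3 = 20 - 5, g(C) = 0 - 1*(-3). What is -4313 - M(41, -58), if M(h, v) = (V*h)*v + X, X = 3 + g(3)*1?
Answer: 102691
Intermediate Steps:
g(C) = 3 (g(C) = 0 + 3 = 3)
V = 45 (V = 3*(20 - 5) = 3*15 = 45)
X = 6 (X = 3 + 3*1 = 3 + 3 = 6)
M(h, v) = 6 + 45*h*v (M(h, v) = (45*h)*v + 6 = 45*h*v + 6 = 6 + 45*h*v)
-4313 - M(41, -58) = -4313 - (6 + 45*41*(-58)) = -4313 - (6 - 107010) = -4313 - 1*(-107004) = -4313 + 107004 = 102691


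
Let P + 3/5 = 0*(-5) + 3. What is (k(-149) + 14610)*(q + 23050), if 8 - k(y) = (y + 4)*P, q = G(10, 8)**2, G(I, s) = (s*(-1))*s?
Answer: 406267036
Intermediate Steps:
G(I, s) = -s**2 (G(I, s) = (-s)*s = -s**2)
q = 4096 (q = (-1*8**2)**2 = (-1*64)**2 = (-64)**2 = 4096)
P = 12/5 (P = -3/5 + (0*(-5) + 3) = -3/5 + (0 + 3) = -3/5 + 3 = 12/5 ≈ 2.4000)
k(y) = -8/5 - 12*y/5 (k(y) = 8 - (y + 4)*12/5 = 8 - (4 + y)*12/5 = 8 - (48/5 + 12*y/5) = 8 + (-48/5 - 12*y/5) = -8/5 - 12*y/5)
(k(-149) + 14610)*(q + 23050) = ((-8/5 - 12/5*(-149)) + 14610)*(4096 + 23050) = ((-8/5 + 1788/5) + 14610)*27146 = (356 + 14610)*27146 = 14966*27146 = 406267036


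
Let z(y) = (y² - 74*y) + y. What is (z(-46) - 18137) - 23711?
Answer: -36374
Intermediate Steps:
z(y) = y² - 73*y
(z(-46) - 18137) - 23711 = (-46*(-73 - 46) - 18137) - 23711 = (-46*(-119) - 18137) - 23711 = (5474 - 18137) - 23711 = -12663 - 23711 = -36374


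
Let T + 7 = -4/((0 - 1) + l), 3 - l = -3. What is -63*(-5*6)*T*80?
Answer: -1179360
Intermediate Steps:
l = 6 (l = 3 - 1*(-3) = 3 + 3 = 6)
T = -39/5 (T = -7 - 4/((0 - 1) + 6) = -7 - 4/(-1 + 6) = -7 - 4/5 = -7 - 4*⅕ = -7 - ⅘ = -39/5 ≈ -7.8000)
-63*(-5*6)*T*80 = -63*(-5*6)*(-39)/5*80 = -(-1890)*(-39)/5*80 = -63*234*80 = -14742*80 = -1179360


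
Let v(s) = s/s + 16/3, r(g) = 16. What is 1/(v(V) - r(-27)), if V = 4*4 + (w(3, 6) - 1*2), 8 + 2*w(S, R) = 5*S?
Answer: -3/29 ≈ -0.10345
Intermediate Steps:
w(S, R) = -4 + 5*S/2 (w(S, R) = -4 + (5*S)/2 = -4 + 5*S/2)
V = 35/2 (V = 4*4 + ((-4 + (5/2)*3) - 1*2) = 16 + ((-4 + 15/2) - 2) = 16 + (7/2 - 2) = 16 + 3/2 = 35/2 ≈ 17.500)
v(s) = 19/3 (v(s) = 1 + 16*(⅓) = 1 + 16/3 = 19/3)
1/(v(V) - r(-27)) = 1/(19/3 - 1*16) = 1/(19/3 - 16) = 1/(-29/3) = -3/29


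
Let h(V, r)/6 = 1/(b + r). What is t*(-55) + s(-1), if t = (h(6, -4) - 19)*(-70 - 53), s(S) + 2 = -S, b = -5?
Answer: -133046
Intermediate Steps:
s(S) = -2 - S
h(V, r) = 6/(-5 + r)
t = 2419 (t = (6/(-5 - 4) - 19)*(-70 - 53) = (6/(-9) - 19)*(-123) = (6*(-⅑) - 19)*(-123) = (-⅔ - 19)*(-123) = -59/3*(-123) = 2419)
t*(-55) + s(-1) = 2419*(-55) + (-2 - 1*(-1)) = -133045 + (-2 + 1) = -133045 - 1 = -133046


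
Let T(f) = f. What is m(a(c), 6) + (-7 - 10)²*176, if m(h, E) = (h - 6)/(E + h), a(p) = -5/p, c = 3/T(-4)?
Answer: 966417/19 ≈ 50864.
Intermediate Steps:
c = -¾ (c = 3/(-4) = 3*(-¼) = -¾ ≈ -0.75000)
m(h, E) = (-6 + h)/(E + h)
m(a(c), 6) + (-7 - 10)²*176 = (-6 - 5/(-¾))/(6 - 5/(-¾)) + (-7 - 10)²*176 = (-6 - 5*(-4/3))/(6 - 5*(-4/3)) + (-17)²*176 = (-6 + 20/3)/(6 + 20/3) + 289*176 = (⅔)/(38/3) + 50864 = (3/38)*(⅔) + 50864 = 1/19 + 50864 = 966417/19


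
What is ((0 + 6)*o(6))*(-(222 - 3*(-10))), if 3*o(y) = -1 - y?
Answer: 3528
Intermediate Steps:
o(y) = -⅓ - y/3 (o(y) = (-1 - y)/3 = -⅓ - y/3)
((0 + 6)*o(6))*(-(222 - 3*(-10))) = ((0 + 6)*(-⅓ - ⅓*6))*(-(222 - 3*(-10))) = (6*(-⅓ - 2))*(-(222 - 1*(-30))) = (6*(-7/3))*(-(222 + 30)) = -(-14)*252 = -14*(-252) = 3528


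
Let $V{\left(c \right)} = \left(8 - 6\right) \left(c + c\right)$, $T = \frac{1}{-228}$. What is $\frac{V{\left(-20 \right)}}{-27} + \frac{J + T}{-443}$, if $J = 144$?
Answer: $\frac{2397961}{909036} \approx 2.6379$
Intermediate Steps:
$T = - \frac{1}{228} \approx -0.004386$
$V{\left(c \right)} = 4 c$ ($V{\left(c \right)} = 2 \cdot 2 c = 4 c$)
$\frac{V{\left(-20 \right)}}{-27} + \frac{J + T}{-443} = \frac{4 \left(-20\right)}{-27} + \frac{144 - \frac{1}{228}}{-443} = \left(-80\right) \left(- \frac{1}{27}\right) + \frac{32831}{228} \left(- \frac{1}{443}\right) = \frac{80}{27} - \frac{32831}{101004} = \frac{2397961}{909036}$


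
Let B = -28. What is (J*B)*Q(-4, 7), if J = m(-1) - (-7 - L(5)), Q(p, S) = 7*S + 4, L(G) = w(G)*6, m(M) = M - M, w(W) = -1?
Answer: -1484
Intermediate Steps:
m(M) = 0
L(G) = -6 (L(G) = -1*6 = -6)
Q(p, S) = 4 + 7*S
J = 1 (J = 0 - (-7 - 1*(-6)) = 0 - (-7 + 6) = 0 - 1*(-1) = 0 + 1 = 1)
(J*B)*Q(-4, 7) = (1*(-28))*(4 + 7*7) = -28*(4 + 49) = -28*53 = -1484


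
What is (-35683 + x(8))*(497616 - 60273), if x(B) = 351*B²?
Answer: -5781237117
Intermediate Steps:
(-35683 + x(8))*(497616 - 60273) = (-35683 + 351*8²)*(497616 - 60273) = (-35683 + 351*64)*437343 = (-35683 + 22464)*437343 = -13219*437343 = -5781237117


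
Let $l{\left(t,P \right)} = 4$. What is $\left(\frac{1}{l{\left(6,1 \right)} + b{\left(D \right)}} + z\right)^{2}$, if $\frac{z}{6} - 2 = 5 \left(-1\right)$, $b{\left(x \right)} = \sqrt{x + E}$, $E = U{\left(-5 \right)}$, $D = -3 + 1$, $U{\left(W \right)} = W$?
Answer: $\frac{- 2773 i + 2556 \sqrt{7}}{- 9 i + 8 \sqrt{7}} \approx 317.76 + 4.1012 i$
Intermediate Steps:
$D = -2$
$E = -5$
$b{\left(x \right)} = \sqrt{-5 + x}$ ($b{\left(x \right)} = \sqrt{x - 5} = \sqrt{-5 + x}$)
$z = -18$ ($z = 12 + 6 \cdot 5 \left(-1\right) = 12 + 6 \left(-5\right) = 12 - 30 = -18$)
$\left(\frac{1}{l{\left(6,1 \right)} + b{\left(D \right)}} + z\right)^{2} = \left(\frac{1}{4 + \sqrt{-5 - 2}} - 18\right)^{2} = \left(\frac{1}{4 + \sqrt{-7}} - 18\right)^{2} = \left(\frac{1}{4 + i \sqrt{7}} - 18\right)^{2} = \left(-18 + \frac{1}{4 + i \sqrt{7}}\right)^{2}$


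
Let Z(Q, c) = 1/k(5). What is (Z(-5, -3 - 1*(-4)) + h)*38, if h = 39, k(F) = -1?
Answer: 1444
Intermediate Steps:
Z(Q, c) = -1 (Z(Q, c) = 1/(-1) = -1)
(Z(-5, -3 - 1*(-4)) + h)*38 = (-1 + 39)*38 = 38*38 = 1444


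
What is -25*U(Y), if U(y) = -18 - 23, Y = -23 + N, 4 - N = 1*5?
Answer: 1025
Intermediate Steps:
N = -1 (N = 4 - 5 = -1)
Y = -24 (Y = -23 - 1 = -24)
U(y) = -41
-25*U(Y) = -25*(-41) = 1025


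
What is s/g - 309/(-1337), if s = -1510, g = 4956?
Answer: -34819/473298 ≈ -0.073567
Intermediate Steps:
s/g - 309/(-1337) = -1510/4956 - 309/(-1337) = -1510*1/4956 - 309*(-1/1337) = -755/2478 + 309/1337 = -34819/473298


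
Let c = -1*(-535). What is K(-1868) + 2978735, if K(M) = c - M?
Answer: 2981138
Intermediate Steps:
c = 535
K(M) = 535 - M
K(-1868) + 2978735 = (535 - 1*(-1868)) + 2978735 = (535 + 1868) + 2978735 = 2403 + 2978735 = 2981138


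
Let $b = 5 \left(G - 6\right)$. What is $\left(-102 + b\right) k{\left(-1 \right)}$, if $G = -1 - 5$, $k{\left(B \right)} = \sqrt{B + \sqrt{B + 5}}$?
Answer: $-162$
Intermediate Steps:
$k{\left(B \right)} = \sqrt{B + \sqrt{5 + B}}$
$G = -6$
$b = -60$ ($b = 5 \left(-6 - 6\right) = 5 \left(-12\right) = -60$)
$\left(-102 + b\right) k{\left(-1 \right)} = \left(-102 - 60\right) \sqrt{-1 + \sqrt{5 - 1}} = - 162 \sqrt{-1 + \sqrt{4}} = - 162 \sqrt{-1 + 2} = - 162 \sqrt{1} = \left(-162\right) 1 = -162$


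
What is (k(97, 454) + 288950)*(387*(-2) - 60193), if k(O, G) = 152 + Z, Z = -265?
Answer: -17609525379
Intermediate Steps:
k(O, G) = -113 (k(O, G) = 152 - 265 = -113)
(k(97, 454) + 288950)*(387*(-2) - 60193) = (-113 + 288950)*(387*(-2) - 60193) = 288837*(-774 - 60193) = 288837*(-60967) = -17609525379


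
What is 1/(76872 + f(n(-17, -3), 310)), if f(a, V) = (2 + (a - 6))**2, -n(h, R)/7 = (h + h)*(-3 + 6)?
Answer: 1/580972 ≈ 1.7213e-6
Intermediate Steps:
n(h, R) = -42*h (n(h, R) = -7*(h + h)*(-3 + 6) = -7*2*h*3 = -42*h)
f(a, V) = (-4 + a)**2 (f(a, V) = (2 + (-6 + a))**2 = (-4 + a)**2)
1/(76872 + f(n(-17, -3), 310)) = 1/(76872 + (-4 - 42*(-17))**2) = 1/(76872 + (-4 + 714)**2) = 1/(76872 + 710**2) = 1/(76872 + 504100) = 1/580972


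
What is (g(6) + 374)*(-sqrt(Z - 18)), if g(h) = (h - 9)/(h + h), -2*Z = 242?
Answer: -1495*I*sqrt(139)/4 ≈ -4406.4*I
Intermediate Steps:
Z = -121 (Z = -1/2*242 = -121)
g(h) = (-9 + h)/(2*h) (g(h) = (-9 + h)/((2*h)) = (-9 + h)*(1/(2*h)) = (-9 + h)/(2*h))
(g(6) + 374)*(-sqrt(Z - 18)) = ((1/2)*(-9 + 6)/6 + 374)*(-sqrt(-121 - 18)) = ((1/2)*(1/6)*(-3) + 374)*(-sqrt(-139)) = (-1/4 + 374)*(-I*sqrt(139)) = 1495*(-I*sqrt(139))/4 = -1495*I*sqrt(139)/4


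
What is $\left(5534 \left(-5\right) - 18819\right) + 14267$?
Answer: $-32222$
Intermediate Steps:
$\left(5534 \left(-5\right) - 18819\right) + 14267 = \left(-27670 - 18819\right) + 14267 = -46489 + 14267 = -32222$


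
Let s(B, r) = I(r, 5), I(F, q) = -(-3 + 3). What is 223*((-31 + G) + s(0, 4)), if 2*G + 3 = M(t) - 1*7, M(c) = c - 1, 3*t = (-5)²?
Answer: -21631/3 ≈ -7210.3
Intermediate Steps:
t = 25/3 (t = (⅓)*(-5)² = (⅓)*25 = 25/3 ≈ 8.3333)
M(c) = -1 + c
I(F, q) = 0 (I(F, q) = -1*0 = 0)
s(B, r) = 0
G = -4/3 (G = -3/2 + ((-1 + 25/3) - 1*7)/2 = -3/2 + (22/3 - 7)/2 = -3/2 + (½)*(⅓) = -3/2 + ⅙ = -4/3 ≈ -1.3333)
223*((-31 + G) + s(0, 4)) = 223*((-31 - 4/3) + 0) = 223*(-97/3 + 0) = 223*(-97/3) = -21631/3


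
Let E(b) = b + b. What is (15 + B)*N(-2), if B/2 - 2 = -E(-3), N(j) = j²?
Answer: 124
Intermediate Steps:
E(b) = 2*b
B = 16 (B = 4 + 2*(-2*(-3)) = 4 + 2*(-1*(-6)) = 4 + 2*6 = 4 + 12 = 16)
(15 + B)*N(-2) = (15 + 16)*(-2)² = 31*4 = 124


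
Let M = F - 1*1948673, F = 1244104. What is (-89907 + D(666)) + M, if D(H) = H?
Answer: -793810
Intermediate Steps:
M = -704569 (M = 1244104 - 1*1948673 = 1244104 - 1948673 = -704569)
(-89907 + D(666)) + M = (-89907 + 666) - 704569 = -89241 - 704569 = -793810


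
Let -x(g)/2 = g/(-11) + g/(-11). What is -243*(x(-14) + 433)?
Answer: -1143801/11 ≈ -1.0398e+5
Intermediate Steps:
x(g) = 4*g/11 (x(g) = -2*(g/(-11) + g/(-11)) = -2*(g*(-1/11) + g*(-1/11)) = -2*(-g/11 - g/11) = -(-4)*g/11 = 4*g/11)
-243*(x(-14) + 433) = -243*((4/11)*(-14) + 433) = -243*(-56/11 + 433) = -243*4707/11 = -1143801/11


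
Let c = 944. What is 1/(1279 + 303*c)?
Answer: 1/287311 ≈ 3.4805e-6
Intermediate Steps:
1/(1279 + 303*c) = 1/(1279 + 303*944) = 1/(1279 + 286032) = 1/287311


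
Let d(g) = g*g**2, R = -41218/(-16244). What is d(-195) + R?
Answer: -60223594141/8122 ≈ -7.4149e+6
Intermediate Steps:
R = 20609/8122 (R = -41218*(-1/16244) = 20609/8122 ≈ 2.5374)
d(g) = g**3
d(-195) + R = (-195)**3 + 20609/8122 = -7414875 + 20609/8122 = -60223594141/8122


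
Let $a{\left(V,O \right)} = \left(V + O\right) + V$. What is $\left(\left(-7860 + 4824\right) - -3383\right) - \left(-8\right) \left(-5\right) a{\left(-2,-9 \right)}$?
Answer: $867$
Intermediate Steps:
$a{\left(V,O \right)} = O + 2 V$ ($a{\left(V,O \right)} = \left(O + V\right) + V = O + 2 V$)
$\left(\left(-7860 + 4824\right) - -3383\right) - \left(-8\right) \left(-5\right) a{\left(-2,-9 \right)} = \left(\left(-7860 + 4824\right) - -3383\right) - \left(-8\right) \left(-5\right) \left(-9 + 2 \left(-2\right)\right) = \left(-3036 + 3383\right) - 40 \left(-9 - 4\right) = 347 - 40 \left(-13\right) = 347 - -520 = 347 + 520 = 867$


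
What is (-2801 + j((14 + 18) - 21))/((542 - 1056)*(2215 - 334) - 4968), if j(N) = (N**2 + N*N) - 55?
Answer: 1307/485901 ≈ 0.0026898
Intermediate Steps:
j(N) = -55 + 2*N**2 (j(N) = (N**2 + N**2) - 55 = 2*N**2 - 55 = -55 + 2*N**2)
(-2801 + j((14 + 18) - 21))/((542 - 1056)*(2215 - 334) - 4968) = (-2801 + (-55 + 2*((14 + 18) - 21)**2))/((542 - 1056)*(2215 - 334) - 4968) = (-2801 + (-55 + 2*(32 - 21)**2))/(-514*1881 - 4968) = (-2801 + (-55 + 2*11**2))/(-966834 - 4968) = (-2801 + (-55 + 2*121))/(-971802) = (-2801 + (-55 + 242))*(-1/971802) = (-2801 + 187)*(-1/971802) = -2614*(-1/971802) = 1307/485901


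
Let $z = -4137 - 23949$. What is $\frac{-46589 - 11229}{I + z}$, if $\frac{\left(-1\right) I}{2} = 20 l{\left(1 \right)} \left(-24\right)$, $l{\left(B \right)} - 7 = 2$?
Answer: $\frac{28909}{9723} \approx 2.9733$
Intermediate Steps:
$l{\left(B \right)} = 9$ ($l{\left(B \right)} = 7 + 2 = 9$)
$z = -28086$
$I = 8640$ ($I = - 2 \cdot 20 \cdot 9 \left(-24\right) = - 2 \cdot 180 \left(-24\right) = \left(-2\right) \left(-4320\right) = 8640$)
$\frac{-46589 - 11229}{I + z} = \frac{-46589 - 11229}{8640 - 28086} = - \frac{57818}{-19446} = \left(-57818\right) \left(- \frac{1}{19446}\right) = \frac{28909}{9723}$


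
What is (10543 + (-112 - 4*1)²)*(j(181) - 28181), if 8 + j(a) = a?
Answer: -672163992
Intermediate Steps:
j(a) = -8 + a
(10543 + (-112 - 4*1)²)*(j(181) - 28181) = (10543 + (-112 - 4*1)²)*((-8 + 181) - 28181) = (10543 + (-112 - 4)²)*(173 - 28181) = (10543 + (-116)²)*(-28008) = (10543 + 13456)*(-28008) = 23999*(-28008) = -672163992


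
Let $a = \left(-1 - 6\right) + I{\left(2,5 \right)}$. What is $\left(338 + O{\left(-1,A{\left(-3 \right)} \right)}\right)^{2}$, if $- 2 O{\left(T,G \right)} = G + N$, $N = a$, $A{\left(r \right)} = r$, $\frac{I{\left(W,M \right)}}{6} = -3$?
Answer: $123904$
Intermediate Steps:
$I{\left(W,M \right)} = -18$ ($I{\left(W,M \right)} = 6 \left(-3\right) = -18$)
$a = -25$ ($a = \left(-1 - 6\right) - 18 = -7 - 18 = -25$)
$N = -25$
$O{\left(T,G \right)} = \frac{25}{2} - \frac{G}{2}$ ($O{\left(T,G \right)} = - \frac{G - 25}{2} = - \frac{-25 + G}{2} = \frac{25}{2} - \frac{G}{2}$)
$\left(338 + O{\left(-1,A{\left(-3 \right)} \right)}\right)^{2} = \left(338 + \left(\frac{25}{2} - - \frac{3}{2}\right)\right)^{2} = \left(338 + \left(\frac{25}{2} + \frac{3}{2}\right)\right)^{2} = \left(338 + 14\right)^{2} = 352^{2} = 123904$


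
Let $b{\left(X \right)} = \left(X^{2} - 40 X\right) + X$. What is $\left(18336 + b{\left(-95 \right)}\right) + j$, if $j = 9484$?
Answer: $40550$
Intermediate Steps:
$b{\left(X \right)} = X^{2} - 39 X$
$\left(18336 + b{\left(-95 \right)}\right) + j = \left(18336 - 95 \left(-39 - 95\right)\right) + 9484 = \left(18336 - -12730\right) + 9484 = \left(18336 + 12730\right) + 9484 = 31066 + 9484 = 40550$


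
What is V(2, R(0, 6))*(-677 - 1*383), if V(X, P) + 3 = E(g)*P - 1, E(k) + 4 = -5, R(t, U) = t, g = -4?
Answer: 4240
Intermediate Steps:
E(k) = -9 (E(k) = -4 - 5 = -9)
V(X, P) = -4 - 9*P (V(X, P) = -3 + (-9*P - 1) = -3 + (-1 - 9*P) = -4 - 9*P)
V(2, R(0, 6))*(-677 - 1*383) = (-4 - 9*0)*(-677 - 1*383) = (-4 + 0)*(-677 - 383) = -4*(-1060) = 4240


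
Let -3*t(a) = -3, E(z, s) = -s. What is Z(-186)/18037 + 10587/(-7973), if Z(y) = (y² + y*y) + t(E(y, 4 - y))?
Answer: 21218710/8459353 ≈ 2.5083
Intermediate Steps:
t(a) = 1 (t(a) = -⅓*(-3) = 1)
Z(y) = 1 + 2*y² (Z(y) = (y² + y*y) + 1 = (y² + y²) + 1 = 2*y² + 1 = 1 + 2*y²)
Z(-186)/18037 + 10587/(-7973) = (1 + 2*(-186)²)/18037 + 10587/(-7973) = (1 + 2*34596)*(1/18037) + 10587*(-1/7973) = (1 + 69192)*(1/18037) - 10587/7973 = 69193*(1/18037) - 10587/7973 = 69193/18037 - 10587/7973 = 21218710/8459353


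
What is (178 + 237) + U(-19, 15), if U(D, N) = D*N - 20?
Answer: 110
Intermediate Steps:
U(D, N) = -20 + D*N
(178 + 237) + U(-19, 15) = (178 + 237) + (-20 - 19*15) = 415 + (-20 - 285) = 415 - 305 = 110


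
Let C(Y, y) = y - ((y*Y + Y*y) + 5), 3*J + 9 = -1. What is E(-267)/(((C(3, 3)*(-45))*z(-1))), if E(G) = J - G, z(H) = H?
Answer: -791/2700 ≈ -0.29296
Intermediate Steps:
J = -10/3 (J = -3 + (1/3)*(-1) = -3 - 1/3 = -10/3 ≈ -3.3333)
E(G) = -10/3 - G
C(Y, y) = -5 + y - 2*Y*y (C(Y, y) = y - ((Y*y + Y*y) + 5) = y - (2*Y*y + 5) = y - (5 + 2*Y*y) = y + (-5 - 2*Y*y) = -5 + y - 2*Y*y)
E(-267)/(((C(3, 3)*(-45))*z(-1))) = (-10/3 - 1*(-267))/((((-5 + 3 - 2*3*3)*(-45))*(-1))) = (-10/3 + 267)/((((-5 + 3 - 18)*(-45))*(-1))) = 791/(3*((-20*(-45)*(-1)))) = 791/(3*((900*(-1)))) = (791/3)/(-900) = (791/3)*(-1/900) = -791/2700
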